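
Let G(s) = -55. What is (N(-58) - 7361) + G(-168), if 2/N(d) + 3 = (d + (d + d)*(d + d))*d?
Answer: -5762877194/777087 ≈ -7416.0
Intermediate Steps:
N(d) = 2/(-3 + d*(d + 4*d²)) (N(d) = 2/(-3 + (d + (d + d)*(d + d))*d) = 2/(-3 + (d + (2*d)*(2*d))*d) = 2/(-3 + (d + 4*d²)*d) = 2/(-3 + d*(d + 4*d²)))
(N(-58) - 7361) + G(-168) = (2/(-3 + (-58)² + 4*(-58)³) - 7361) - 55 = (2/(-3 + 3364 + 4*(-195112)) - 7361) - 55 = (2/(-3 + 3364 - 780448) - 7361) - 55 = (2/(-777087) - 7361) - 55 = (2*(-1/777087) - 7361) - 55 = (-2/777087 - 7361) - 55 = -5720137409/777087 - 55 = -5762877194/777087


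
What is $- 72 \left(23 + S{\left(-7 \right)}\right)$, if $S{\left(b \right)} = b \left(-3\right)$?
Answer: $-3168$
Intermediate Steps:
$S{\left(b \right)} = - 3 b$
$- 72 \left(23 + S{\left(-7 \right)}\right) = - 72 \left(23 - -21\right) = - 72 \left(23 + 21\right) = \left(-72\right) 44 = -3168$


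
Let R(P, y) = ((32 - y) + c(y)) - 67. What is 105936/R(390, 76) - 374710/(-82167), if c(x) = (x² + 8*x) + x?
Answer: 11083477102/521678283 ≈ 21.246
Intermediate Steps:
c(x) = x² + 9*x
R(P, y) = -35 - y + y*(9 + y) (R(P, y) = ((32 - y) + y*(9 + y)) - 67 = (32 - y + y*(9 + y)) - 67 = -35 - y + y*(9 + y))
105936/R(390, 76) - 374710/(-82167) = 105936/(-35 - 1*76 + 76*(9 + 76)) - 374710/(-82167) = 105936/(-35 - 76 + 76*85) - 374710*(-1/82167) = 105936/(-35 - 76 + 6460) + 374710/82167 = 105936/6349 + 374710/82167 = 11083477102/521678283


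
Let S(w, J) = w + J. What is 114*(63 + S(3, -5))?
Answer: 6954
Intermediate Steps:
S(w, J) = J + w
114*(63 + S(3, -5)) = 114*(63 + (-5 + 3)) = 114*(63 - 2) = 114*61 = 6954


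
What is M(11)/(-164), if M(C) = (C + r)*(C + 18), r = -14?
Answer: 87/164 ≈ 0.53049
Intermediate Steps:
M(C) = (-14 + C)*(18 + C) (M(C) = (C - 14)*(C + 18) = (-14 + C)*(18 + C))
M(11)/(-164) = (-252 + 11² + 4*11)/(-164) = (-252 + 121 + 44)*(-1/164) = -87*(-1/164) = 87/164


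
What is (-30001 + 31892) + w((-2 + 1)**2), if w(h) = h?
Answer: 1892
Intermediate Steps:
(-30001 + 31892) + w((-2 + 1)**2) = (-30001 + 31892) + (-2 + 1)**2 = 1891 + (-1)**2 = 1891 + 1 = 1892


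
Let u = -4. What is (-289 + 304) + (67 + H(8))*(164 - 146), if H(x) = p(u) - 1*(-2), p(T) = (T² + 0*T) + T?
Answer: 1473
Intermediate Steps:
p(T) = T + T² (p(T) = (T² + 0) + T = T² + T = T + T²)
H(x) = 14 (H(x) = -4*(1 - 4) - 1*(-2) = -4*(-3) + 2 = 12 + 2 = 14)
(-289 + 304) + (67 + H(8))*(164 - 146) = (-289 + 304) + (67 + 14)*(164 - 146) = 15 + 81*18 = 15 + 1458 = 1473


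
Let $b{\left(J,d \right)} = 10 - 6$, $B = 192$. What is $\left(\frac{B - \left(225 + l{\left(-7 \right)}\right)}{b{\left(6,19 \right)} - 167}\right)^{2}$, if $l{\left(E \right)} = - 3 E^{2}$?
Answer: $\frac{12996}{26569} \approx 0.48914$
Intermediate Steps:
$b{\left(J,d \right)} = 4$
$\left(\frac{B - \left(225 + l{\left(-7 \right)}\right)}{b{\left(6,19 \right)} - 167}\right)^{2} = \left(\frac{192 - \left(225 - 3 \left(-7\right)^{2}\right)}{4 - 167}\right)^{2} = \left(\frac{192 - \left(225 - 147\right)}{-163}\right)^{2} = \left(\left(192 - 78\right) \left(- \frac{1}{163}\right)\right)^{2} = \left(114 \left(- \frac{1}{163}\right)\right)^{2} = \left(- \frac{114}{163}\right)^{2} = \frac{12996}{26569}$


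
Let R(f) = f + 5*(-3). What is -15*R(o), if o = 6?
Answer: 135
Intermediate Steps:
R(f) = -15 + f (R(f) = f - 15 = -15 + f)
-15*R(o) = -15*(-15 + 6) = -15*(-9) = 135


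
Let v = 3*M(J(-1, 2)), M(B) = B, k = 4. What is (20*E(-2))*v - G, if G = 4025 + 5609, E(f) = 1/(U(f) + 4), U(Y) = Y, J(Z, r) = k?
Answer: -9514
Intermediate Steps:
J(Z, r) = 4
E(f) = 1/(4 + f) (E(f) = 1/(f + 4) = 1/(4 + f))
v = 12 (v = 3*4 = 12)
G = 9634
(20*E(-2))*v - G = (20/(4 - 2))*12 - 1*9634 = (20/2)*12 - 9634 = (20*(½))*12 - 9634 = 10*12 - 9634 = 120 - 9634 = -9514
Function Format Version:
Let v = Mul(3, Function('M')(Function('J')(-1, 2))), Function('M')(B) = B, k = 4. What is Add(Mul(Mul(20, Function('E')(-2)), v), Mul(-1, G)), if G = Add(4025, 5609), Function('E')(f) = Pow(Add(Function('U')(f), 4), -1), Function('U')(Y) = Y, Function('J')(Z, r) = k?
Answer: -9514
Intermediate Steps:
Function('J')(Z, r) = 4
Function('E')(f) = Pow(Add(4, f), -1) (Function('E')(f) = Pow(Add(f, 4), -1) = Pow(Add(4, f), -1))
v = 12 (v = Mul(3, 4) = 12)
G = 9634
Add(Mul(Mul(20, Function('E')(-2)), v), Mul(-1, G)) = Add(Mul(Mul(20, Pow(Add(4, -2), -1)), 12), Mul(-1, 9634)) = Add(Mul(Mul(20, Pow(2, -1)), 12), -9634) = Add(Mul(Mul(20, Rational(1, 2)), 12), -9634) = Add(Mul(10, 12), -9634) = Add(120, -9634) = -9514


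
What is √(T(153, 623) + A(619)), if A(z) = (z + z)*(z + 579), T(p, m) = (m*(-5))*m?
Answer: I*√457521 ≈ 676.4*I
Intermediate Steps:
T(p, m) = -5*m² (T(p, m) = (-5*m)*m = -5*m²)
A(z) = 2*z*(579 + z) (A(z) = (2*z)*(579 + z) = 2*z*(579 + z))
√(T(153, 623) + A(619)) = √(-5*623² + 2*619*(579 + 619)) = √(-5*388129 + 2*619*1198) = √(-1940645 + 1483124) = √(-457521) = I*√457521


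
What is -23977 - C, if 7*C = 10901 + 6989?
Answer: -185729/7 ≈ -26533.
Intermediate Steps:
C = 17890/7 (C = (10901 + 6989)/7 = (1/7)*17890 = 17890/7 ≈ 2555.7)
-23977 - C = -23977 - 1*17890/7 = -23977 - 17890/7 = -185729/7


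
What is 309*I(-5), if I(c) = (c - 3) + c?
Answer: -4017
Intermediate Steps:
I(c) = -3 + 2*c (I(c) = (-3 + c) + c = -3 + 2*c)
309*I(-5) = 309*(-3 + 2*(-5)) = 309*(-3 - 10) = 309*(-13) = -4017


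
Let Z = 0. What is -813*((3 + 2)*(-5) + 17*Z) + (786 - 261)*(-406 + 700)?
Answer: 174675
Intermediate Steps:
-813*((3 + 2)*(-5) + 17*Z) + (786 - 261)*(-406 + 700) = -813*((3 + 2)*(-5) + 17*0) + (786 - 261)*(-406 + 700) = -813*(5*(-5) + 0) + 525*294 = -813*(-25 + 0) + 154350 = -813*(-25) + 154350 = 20325 + 154350 = 174675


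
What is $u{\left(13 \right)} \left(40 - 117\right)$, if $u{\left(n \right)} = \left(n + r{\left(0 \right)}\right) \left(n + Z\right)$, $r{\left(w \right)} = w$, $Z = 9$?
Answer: $-22022$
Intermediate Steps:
$u{\left(n \right)} = n \left(9 + n\right)$ ($u{\left(n \right)} = \left(n + 0\right) \left(n + 9\right) = n \left(9 + n\right)$)
$u{\left(13 \right)} \left(40 - 117\right) = 13 \left(9 + 13\right) \left(40 - 117\right) = 13 \cdot 22 \left(-77\right) = 286 \left(-77\right) = -22022$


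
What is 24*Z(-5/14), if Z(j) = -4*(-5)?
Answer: 480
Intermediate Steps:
Z(j) = 20
24*Z(-5/14) = 24*20 = 480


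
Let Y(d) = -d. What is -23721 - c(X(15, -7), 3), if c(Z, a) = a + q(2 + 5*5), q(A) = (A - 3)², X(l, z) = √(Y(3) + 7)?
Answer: -24300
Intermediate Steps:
X(l, z) = 2 (X(l, z) = √(-1*3 + 7) = √(-3 + 7) = √4 = 2)
q(A) = (-3 + A)²
c(Z, a) = 576 + a (c(Z, a) = a + (-3 + (2 + 5*5))² = a + (-3 + (2 + 25))² = a + (-3 + 27)² = a + 24² = a + 576 = 576 + a)
-23721 - c(X(15, -7), 3) = -23721 - (576 + 3) = -23721 - 1*579 = -23721 - 579 = -24300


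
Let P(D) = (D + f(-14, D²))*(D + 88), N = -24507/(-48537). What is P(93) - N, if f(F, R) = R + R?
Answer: 16975926280/5393 ≈ 3.1478e+6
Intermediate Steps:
f(F, R) = 2*R
N = 2723/5393 (N = -24507*(-1/48537) = 2723/5393 ≈ 0.50491)
P(D) = (88 + D)*(D + 2*D²) (P(D) = (D + 2*D²)*(D + 88) = (D + 2*D²)*(88 + D) = (88 + D)*(D + 2*D²))
P(93) - N = 93*(88 + 2*93² + 177*93) - 1*2723/5393 = 93*(88 + 2*8649 + 16461) - 2723/5393 = 93*(88 + 17298 + 16461) - 2723/5393 = 93*33847 - 2723/5393 = 3147771 - 2723/5393 = 16975926280/5393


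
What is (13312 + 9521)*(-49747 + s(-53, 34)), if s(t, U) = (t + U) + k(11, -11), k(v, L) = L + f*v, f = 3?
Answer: -1135804752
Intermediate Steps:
k(v, L) = L + 3*v
s(t, U) = 22 + U + t (s(t, U) = (t + U) + (-11 + 3*11) = (U + t) + (-11 + 33) = (U + t) + 22 = 22 + U + t)
(13312 + 9521)*(-49747 + s(-53, 34)) = (13312 + 9521)*(-49747 + (22 + 34 - 53)) = 22833*(-49747 + 3) = 22833*(-49744) = -1135804752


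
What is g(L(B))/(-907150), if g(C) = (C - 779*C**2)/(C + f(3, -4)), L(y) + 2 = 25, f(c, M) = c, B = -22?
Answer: 103017/5896475 ≈ 0.017471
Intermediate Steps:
L(y) = 23 (L(y) = -2 + 25 = 23)
g(C) = (C - 779*C**2)/(3 + C) (g(C) = (C - 779*C**2)/(C + 3) = (C - 779*C**2)/(3 + C))
g(L(B))/(-907150) = (23*(1 - 779*23)/(3 + 23))/(-907150) = (23*(1 - 17917)/26)*(-1/907150) = (23*(1/26)*(-17916))*(-1/907150) = -206034/13*(-1/907150) = 103017/5896475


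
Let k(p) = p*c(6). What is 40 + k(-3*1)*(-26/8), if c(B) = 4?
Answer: 79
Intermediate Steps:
k(p) = 4*p (k(p) = p*4 = 4*p)
40 + k(-3*1)*(-26/8) = 40 + (4*(-3*1))*(-26/8) = 40 + (4*(-3))*(-26*⅛) = 40 - 12*(-13/4) = 40 + 39 = 79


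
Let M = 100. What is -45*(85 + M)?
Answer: -8325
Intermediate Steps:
-45*(85 + M) = -45*(85 + 100) = -45*185 = -8325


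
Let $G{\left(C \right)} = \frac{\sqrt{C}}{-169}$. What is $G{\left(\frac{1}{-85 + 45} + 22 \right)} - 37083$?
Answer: $-37083 - \frac{\sqrt{8790}}{3380} \approx -37083.0$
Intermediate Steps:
$G{\left(C \right)} = - \frac{\sqrt{C}}{169}$
$G{\left(\frac{1}{-85 + 45} + 22 \right)} - 37083 = - \frac{\sqrt{\frac{1}{-85 + 45} + 22}}{169} - 37083 = - \frac{\sqrt{\frac{1}{-40} + 22}}{169} - 37083 = - \frac{\sqrt{- \frac{1}{40} + 22}}{169} - 37083 = - \frac{\sqrt{\frac{879}{40}}}{169} - 37083 = - \frac{\frac{1}{20} \sqrt{8790}}{169} - 37083 = - \frac{\sqrt{8790}}{3380} - 37083 = -37083 - \frac{\sqrt{8790}}{3380}$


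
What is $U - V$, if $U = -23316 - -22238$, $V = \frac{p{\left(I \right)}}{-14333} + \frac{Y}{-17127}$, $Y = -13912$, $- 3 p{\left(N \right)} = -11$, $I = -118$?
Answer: $- \frac{24075288145}{22316481} \approx -1078.8$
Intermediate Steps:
$p{\left(N \right)} = \frac{11}{3}$ ($p{\left(N \right)} = \left(- \frac{1}{3}\right) \left(-11\right) = \frac{11}{3}$)
$V = \frac{18121627}{22316481}$ ($V = \frac{11}{3 \left(-14333\right)} - \frac{13912}{-17127} = \frac{11}{3} \left(- \frac{1}{14333}\right) - - \frac{13912}{17127} = - \frac{1}{3909} + \frac{13912}{17127} = \frac{18121627}{22316481} \approx 0.81203$)
$U = -1078$ ($U = -23316 + 22238 = -1078$)
$U - V = -1078 - \frac{18121627}{22316481} = - \frac{24075288145}{22316481}$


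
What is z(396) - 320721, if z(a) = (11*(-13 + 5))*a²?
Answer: -14120529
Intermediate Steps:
z(a) = -88*a² (z(a) = (11*(-8))*a² = -88*a²)
z(396) - 320721 = -88*396² - 320721 = -88*156816 - 320721 = -13799808 - 320721 = -14120529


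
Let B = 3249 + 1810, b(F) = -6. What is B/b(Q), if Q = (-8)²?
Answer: -5059/6 ≈ -843.17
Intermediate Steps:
Q = 64
B = 5059
B/b(Q) = 5059/(-6) = 5059*(-⅙) = -5059/6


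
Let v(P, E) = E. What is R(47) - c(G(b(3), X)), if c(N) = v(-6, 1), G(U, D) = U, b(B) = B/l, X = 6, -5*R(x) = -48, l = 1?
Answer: 43/5 ≈ 8.6000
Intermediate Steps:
R(x) = 48/5 (R(x) = -⅕*(-48) = 48/5)
b(B) = B (b(B) = B/1 = B*1 = B)
c(N) = 1
R(47) - c(G(b(3), X)) = 48/5 - 1*1 = 48/5 - 1 = 43/5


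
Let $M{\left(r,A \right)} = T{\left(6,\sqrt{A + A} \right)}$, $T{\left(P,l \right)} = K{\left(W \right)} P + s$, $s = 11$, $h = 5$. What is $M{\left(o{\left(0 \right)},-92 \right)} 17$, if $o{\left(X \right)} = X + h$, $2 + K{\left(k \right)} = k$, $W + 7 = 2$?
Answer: $-527$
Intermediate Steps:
$W = -5$ ($W = -7 + 2 = -5$)
$K{\left(k \right)} = -2 + k$
$o{\left(X \right)} = 5 + X$ ($o{\left(X \right)} = X + 5 = 5 + X$)
$T{\left(P,l \right)} = 11 - 7 P$ ($T{\left(P,l \right)} = \left(-2 - 5\right) P + 11 = - 7 P + 11 = 11 - 7 P$)
$M{\left(r,A \right)} = -31$ ($M{\left(r,A \right)} = 11 - 42 = -31$)
$M{\left(o{\left(0 \right)},-92 \right)} 17 = \left(-31\right) 17 = -527$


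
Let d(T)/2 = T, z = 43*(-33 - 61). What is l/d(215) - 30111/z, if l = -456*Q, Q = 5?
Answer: 8679/4042 ≈ 2.1472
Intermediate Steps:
z = -4042 (z = 43*(-94) = -4042)
d(T) = 2*T
l = -2280 (l = -456*5 = -2280)
l/d(215) - 30111/z = -2280/(2*215) - 30111/(-4042) = -2280/430 - 30111*(-1/4042) = -2280*1/430 + 30111/4042 = -228/43 + 30111/4042 = 8679/4042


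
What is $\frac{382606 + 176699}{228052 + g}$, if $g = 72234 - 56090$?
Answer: $\frac{559305}{244196} \approx 2.2904$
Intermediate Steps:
$g = 16144$
$\frac{382606 + 176699}{228052 + g} = \frac{382606 + 176699}{228052 + 16144} = \frac{559305}{244196}$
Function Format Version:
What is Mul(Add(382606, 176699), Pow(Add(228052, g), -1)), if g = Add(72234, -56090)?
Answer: Rational(559305, 244196) ≈ 2.2904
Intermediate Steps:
g = 16144
Mul(Add(382606, 176699), Pow(Add(228052, g), -1)) = Mul(Add(382606, 176699), Pow(Add(228052, 16144), -1)) = Mul(559305, Pow(244196, -1)) = Mul(559305, Rational(1, 244196)) = Rational(559305, 244196)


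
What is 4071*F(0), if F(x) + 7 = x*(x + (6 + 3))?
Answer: -28497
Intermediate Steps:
F(x) = -7 + x*(9 + x) (F(x) = -7 + x*(x + (6 + 3)) = -7 + x*(x + 9) = -7 + x*(9 + x))
4071*F(0) = 4071*(-7 + 0² + 9*0) = 4071*(-7 + 0 + 0) = 4071*(-7) = -28497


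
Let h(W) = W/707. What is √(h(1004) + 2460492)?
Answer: 4*√76867198471/707 ≈ 1568.6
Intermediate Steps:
h(W) = W/707 (h(W) = W*(1/707) = W/707)
√(h(1004) + 2460492) = √((1/707)*1004 + 2460492) = √(1004/707 + 2460492) = √(1739568848/707) = 4*√76867198471/707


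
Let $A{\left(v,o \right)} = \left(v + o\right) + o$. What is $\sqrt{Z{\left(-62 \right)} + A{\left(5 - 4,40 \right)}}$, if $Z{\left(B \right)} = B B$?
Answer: $5 \sqrt{157} \approx 62.65$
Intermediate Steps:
$Z{\left(B \right)} = B^{2}$
$A{\left(v,o \right)} = v + 2 o$ ($A{\left(v,o \right)} = \left(o + v\right) + o = v + 2 o$)
$\sqrt{Z{\left(-62 \right)} + A{\left(5 - 4,40 \right)}} = \sqrt{\left(-62\right)^{2} + \left(\left(5 - 4\right) + 2 \cdot 40\right)} = \sqrt{3844 + \left(\left(5 - 4\right) + 80\right)} = \sqrt{3844 + \left(1 + 80\right)} = \sqrt{3844 + 81} = \sqrt{3925} = 5 \sqrt{157}$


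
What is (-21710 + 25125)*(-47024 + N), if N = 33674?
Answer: -45590250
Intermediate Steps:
(-21710 + 25125)*(-47024 + N) = (-21710 + 25125)*(-47024 + 33674) = 3415*(-13350) = -45590250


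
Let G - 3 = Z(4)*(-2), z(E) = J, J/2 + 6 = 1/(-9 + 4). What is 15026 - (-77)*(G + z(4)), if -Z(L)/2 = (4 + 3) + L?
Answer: 88451/5 ≈ 17690.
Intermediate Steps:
Z(L) = -14 - 2*L (Z(L) = -2*((4 + 3) + L) = -2*(7 + L) = -14 - 2*L)
J = -62/5 (J = -12 + 2/(-9 + 4) = -12 + 2/(-5) = -12 + 2*(-⅕) = -12 - ⅖ = -62/5 ≈ -12.400)
z(E) = -62/5
G = 47 (G = 3 + (-14 - 2*4)*(-2) = 3 + (-14 - 8)*(-2) = 3 - 22*(-2) = 3 + 44 = 47)
15026 - (-77)*(G + z(4)) = 15026 - (-77)*(47 - 62/5) = 15026 - (-77)*173/5 = 15026 - 1*(-13321/5) = 15026 + 13321/5 = 88451/5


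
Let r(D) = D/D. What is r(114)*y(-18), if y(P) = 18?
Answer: 18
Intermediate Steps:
r(D) = 1
r(114)*y(-18) = 1*18 = 18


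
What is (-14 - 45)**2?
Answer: 3481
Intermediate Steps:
(-14 - 45)**2 = (-59)**2 = 3481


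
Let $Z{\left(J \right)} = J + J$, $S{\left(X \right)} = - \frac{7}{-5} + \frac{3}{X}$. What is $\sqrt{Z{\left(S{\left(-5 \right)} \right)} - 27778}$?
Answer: $\frac{i \sqrt{694410}}{5} \approx 166.66 i$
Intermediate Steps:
$S{\left(X \right)} = \frac{7}{5} + \frac{3}{X}$ ($S{\left(X \right)} = \left(-7\right) \left(- \frac{1}{5}\right) + \frac{3}{X} = \frac{7}{5} + \frac{3}{X}$)
$Z{\left(J \right)} = 2 J$
$\sqrt{Z{\left(S{\left(-5 \right)} \right)} - 27778} = \sqrt{2 \left(\frac{7}{5} + \frac{3}{-5}\right) - 27778} = \sqrt{2 \left(\frac{7}{5} + 3 \left(- \frac{1}{5}\right)\right) - 27778} = \sqrt{2 \left(\frac{7}{5} - \frac{3}{5}\right) - 27778} = \sqrt{2 \cdot \frac{4}{5} - 27778} = \sqrt{\frac{8}{5} - 27778} = \sqrt{- \frac{138882}{5}} = \frac{i \sqrt{694410}}{5}$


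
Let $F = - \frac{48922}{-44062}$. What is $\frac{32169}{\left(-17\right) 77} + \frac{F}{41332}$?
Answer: $- \frac{29292586238899}{1191956147228} \approx -24.575$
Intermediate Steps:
$F = \frac{24461}{22031}$ ($F = \left(-48922\right) \left(- \frac{1}{44062}\right) = \frac{24461}{22031} \approx 1.1103$)
$\frac{32169}{\left(-17\right) 77} + \frac{F}{41332} = \frac{32169}{\left(-17\right) 77} + \frac{24461}{22031 \cdot 41332} = \frac{32169}{-1309} + \frac{24461}{22031} \cdot \frac{1}{41332} = 32169 \left(- \frac{1}{1309}\right) + \frac{24461}{910585292} = - \frac{32169}{1309} + \frac{24461}{910585292} = - \frac{29292586238899}{1191956147228}$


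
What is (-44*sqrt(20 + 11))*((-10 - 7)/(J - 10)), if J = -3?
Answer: -748*sqrt(31)/13 ≈ -320.36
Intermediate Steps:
(-44*sqrt(20 + 11))*((-10 - 7)/(J - 10)) = (-44*sqrt(20 + 11))*((-10 - 7)/(-3 - 10)) = (-44*sqrt(31))*(-17/(-13)) = (-44*sqrt(31))*(-17*(-1/13)) = -44*sqrt(31)*(17/13) = -748*sqrt(31)/13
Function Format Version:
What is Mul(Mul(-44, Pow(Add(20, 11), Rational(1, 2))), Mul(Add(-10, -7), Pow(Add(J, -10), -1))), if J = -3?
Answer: Mul(Rational(-748, 13), Pow(31, Rational(1, 2))) ≈ -320.36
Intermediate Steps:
Mul(Mul(-44, Pow(Add(20, 11), Rational(1, 2))), Mul(Add(-10, -7), Pow(Add(J, -10), -1))) = Mul(Mul(-44, Pow(Add(20, 11), Rational(1, 2))), Mul(Add(-10, -7), Pow(Add(-3, -10), -1))) = Mul(Mul(-44, Pow(31, Rational(1, 2))), Mul(-17, Pow(-13, -1))) = Mul(Mul(-44, Pow(31, Rational(1, 2))), Mul(-17, Rational(-1, 13))) = Mul(Mul(-44, Pow(31, Rational(1, 2))), Rational(17, 13)) = Mul(Rational(-748, 13), Pow(31, Rational(1, 2)))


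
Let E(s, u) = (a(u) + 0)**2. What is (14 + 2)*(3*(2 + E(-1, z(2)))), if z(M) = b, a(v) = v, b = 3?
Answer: 528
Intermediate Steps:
z(M) = 3
E(s, u) = u**2 (E(s, u) = (u + 0)**2 = u**2)
(14 + 2)*(3*(2 + E(-1, z(2)))) = (14 + 2)*(3*(2 + 3**2)) = 16*(3*(2 + 9)) = 16*(3*11) = 16*33 = 528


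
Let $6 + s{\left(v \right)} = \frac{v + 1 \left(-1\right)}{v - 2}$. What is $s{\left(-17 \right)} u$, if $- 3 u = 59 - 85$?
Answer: $- \frac{832}{19} \approx -43.789$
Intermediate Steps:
$s{\left(v \right)} = -6 + \frac{-1 + v}{-2 + v}$ ($s{\left(v \right)} = -6 + \frac{v + 1 \left(-1\right)}{v - 2} = -6 + \frac{v - 1}{-2 + v} = -6 + \frac{-1 + v}{-2 + v}$)
$u = \frac{26}{3}$ ($u = - \frac{59 - 85}{3} = \left(- \frac{1}{3}\right) \left(-26\right) = \frac{26}{3} \approx 8.6667$)
$s{\left(-17 \right)} u = \frac{11 - -85}{-2 - 17} \cdot \frac{26}{3} = \frac{11 + 85}{-19} \cdot \frac{26}{3} = \left(- \frac{1}{19}\right) 96 \cdot \frac{26}{3} = \left(- \frac{96}{19}\right) \frac{26}{3} = - \frac{832}{19}$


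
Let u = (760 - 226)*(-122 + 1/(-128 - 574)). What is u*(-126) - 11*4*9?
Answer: 106708522/13 ≈ 8.2083e+6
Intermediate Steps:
u = -7622405/117 (u = 534*(-122 + 1/(-702)) = 534*(-122 - 1/702) = 534*(-85645/702) = -7622405/117 ≈ -65149.)
u*(-126) - 11*4*9 = -7622405/117*(-126) - 11*4*9 = 106713670/13 - 44*9 = 106713670/13 - 396 = 106708522/13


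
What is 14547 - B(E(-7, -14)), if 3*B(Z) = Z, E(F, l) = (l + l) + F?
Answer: 43676/3 ≈ 14559.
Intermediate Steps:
E(F, l) = F + 2*l (E(F, l) = 2*l + F = F + 2*l)
B(Z) = Z/3
14547 - B(E(-7, -14)) = 14547 - (-7 + 2*(-14))/3 = 14547 - (-7 - 28)/3 = 14547 - (-35)/3 = 14547 - 1*(-35/3) = 14547 + 35/3 = 43676/3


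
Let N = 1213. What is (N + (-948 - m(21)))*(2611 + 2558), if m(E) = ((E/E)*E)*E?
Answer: -909744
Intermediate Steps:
m(E) = E**2 (m(E) = (1*E)*E = E*E = E**2)
(N + (-948 - m(21)))*(2611 + 2558) = (1213 + (-948 - 1*21**2))*(2611 + 2558) = (1213 + (-948 - 1*441))*5169 = (1213 + (-948 - 441))*5169 = (1213 - 1389)*5169 = -176*5169 = -909744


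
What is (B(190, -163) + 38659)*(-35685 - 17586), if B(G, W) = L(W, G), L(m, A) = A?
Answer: -2069525079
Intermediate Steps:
B(G, W) = G
(B(190, -163) + 38659)*(-35685 - 17586) = (190 + 38659)*(-35685 - 17586) = 38849*(-53271) = -2069525079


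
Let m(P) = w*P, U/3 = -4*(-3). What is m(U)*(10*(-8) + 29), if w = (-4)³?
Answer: 117504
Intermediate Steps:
U = 36 (U = 3*(-4*(-3)) = 3*12 = 36)
w = -64
m(P) = -64*P
m(U)*(10*(-8) + 29) = (-64*36)*(10*(-8) + 29) = -2304*(-80 + 29) = -2304*(-51) = 117504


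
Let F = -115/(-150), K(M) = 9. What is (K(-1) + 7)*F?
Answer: 184/15 ≈ 12.267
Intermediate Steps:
F = 23/30 (F = -115*(-1/150) = 23/30 ≈ 0.76667)
(K(-1) + 7)*F = (9 + 7)*(23/30) = 16*(23/30) = 184/15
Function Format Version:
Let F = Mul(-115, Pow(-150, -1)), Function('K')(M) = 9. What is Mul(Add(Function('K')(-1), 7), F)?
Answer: Rational(184, 15) ≈ 12.267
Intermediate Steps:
F = Rational(23, 30) (F = Mul(-115, Rational(-1, 150)) = Rational(23, 30) ≈ 0.76667)
Mul(Add(Function('K')(-1), 7), F) = Mul(Add(9, 7), Rational(23, 30)) = Mul(16, Rational(23, 30)) = Rational(184, 15)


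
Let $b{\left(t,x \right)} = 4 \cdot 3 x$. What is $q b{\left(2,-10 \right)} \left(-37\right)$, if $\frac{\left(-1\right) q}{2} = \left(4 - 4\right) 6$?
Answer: $0$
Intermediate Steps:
$b{\left(t,x \right)} = 12 x$
$q = 0$ ($q = - 2 \left(4 - 4\right) 6 = - 2 \cdot 0 \cdot 6 = \left(-2\right) 0 = 0$)
$q b{\left(2,-10 \right)} \left(-37\right) = 0 \cdot 12 \left(-10\right) \left(-37\right) = 0 \left(-120\right) \left(-37\right) = 0 \left(-37\right) = 0$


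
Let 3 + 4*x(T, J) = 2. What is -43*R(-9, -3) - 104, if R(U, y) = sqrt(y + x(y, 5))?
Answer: -104 - 43*I*sqrt(13)/2 ≈ -104.0 - 77.519*I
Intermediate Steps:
x(T, J) = -1/4 (x(T, J) = -3/4 + (1/4)*2 = -3/4 + 1/2 = -1/4)
R(U, y) = sqrt(-1/4 + y) (R(U, y) = sqrt(y - 1/4) = sqrt(-1/4 + y))
-43*R(-9, -3) - 104 = -43*sqrt(-1 + 4*(-3))/2 - 104 = -43*sqrt(-1 - 12)/2 - 104 = -43*sqrt(-13)/2 - 104 = -43*I*sqrt(13)/2 - 104 = -104 - 43*I*sqrt(13)/2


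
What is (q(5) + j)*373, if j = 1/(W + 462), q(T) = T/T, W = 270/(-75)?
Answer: 856781/2292 ≈ 373.81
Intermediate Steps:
W = -18/5 (W = 270*(-1/75) = -18/5 ≈ -3.6000)
q(T) = 1
j = 5/2292 (j = 1/(-18/5 + 462) = 1/(2292/5) = 5/2292 ≈ 0.0021815)
(q(5) + j)*373 = (1 + 5/2292)*373 = (2297/2292)*373 = 856781/2292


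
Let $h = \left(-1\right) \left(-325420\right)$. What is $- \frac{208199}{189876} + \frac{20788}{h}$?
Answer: $- \frac{15951244073}{15447361980} \approx -1.0326$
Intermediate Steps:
$h = 325420$
$- \frac{208199}{189876} + \frac{20788}{h} = - \frac{208199}{189876} + \frac{20788}{325420} = \left(-208199\right) \frac{1}{189876} + 20788 \cdot \frac{1}{325420} = - \frac{208199}{189876} + \frac{5197}{81355} = - \frac{15951244073}{15447361980}$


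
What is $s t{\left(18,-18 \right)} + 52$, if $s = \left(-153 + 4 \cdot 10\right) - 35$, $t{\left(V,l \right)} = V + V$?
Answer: $-5276$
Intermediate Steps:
$t{\left(V,l \right)} = 2 V$
$s = -148$ ($s = \left(-153 + 40\right) - 35 = -113 - 35 = -148$)
$s t{\left(18,-18 \right)} + 52 = - 148 \cdot 2 \cdot 18 + 52 = \left(-148\right) 36 + 52 = -5328 + 52 = -5276$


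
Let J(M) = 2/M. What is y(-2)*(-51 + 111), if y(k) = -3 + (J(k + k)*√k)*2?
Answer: -180 - 60*I*√2 ≈ -180.0 - 84.853*I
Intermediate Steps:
y(k) = -3 + 2/√k (y(k) = -3 + ((2/(k + k))*√k)*2 = -3 + ((2/((2*k)))*√k)*2 = -3 + ((2*(1/(2*k)))*√k)*2 = -3 + (√k/k)*2 = -3 + 2/√k)
y(-2)*(-51 + 111) = (-3 + 2/√(-2))*(-51 + 111) = (-3 + 2*(-I*√2/2))*60 = (-3 - I*√2)*60 = -180 - 60*I*√2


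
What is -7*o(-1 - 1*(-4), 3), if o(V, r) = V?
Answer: -21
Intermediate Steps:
-7*o(-1 - 1*(-4), 3) = -7*(-1 - 1*(-4)) = -7*(-1 + 4) = -7*3 = -21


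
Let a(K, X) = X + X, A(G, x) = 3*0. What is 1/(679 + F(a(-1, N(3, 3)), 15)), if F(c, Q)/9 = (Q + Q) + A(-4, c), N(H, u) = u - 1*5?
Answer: 1/949 ≈ 0.0010537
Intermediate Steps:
A(G, x) = 0
N(H, u) = -5 + u (N(H, u) = u - 5 = -5 + u)
a(K, X) = 2*X
F(c, Q) = 18*Q (F(c, Q) = 9*((Q + Q) + 0) = 9*(2*Q + 0) = 9*(2*Q) = 18*Q)
1/(679 + F(a(-1, N(3, 3)), 15)) = 1/(679 + 18*15) = 1/(679 + 270) = 1/949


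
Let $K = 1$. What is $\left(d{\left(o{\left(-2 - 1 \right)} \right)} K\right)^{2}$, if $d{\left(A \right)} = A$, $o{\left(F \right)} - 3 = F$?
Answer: $0$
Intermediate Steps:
$o{\left(F \right)} = 3 + F$
$\left(d{\left(o{\left(-2 - 1 \right)} \right)} K\right)^{2} = \left(\left(3 - 3\right) 1\right)^{2} = \left(0 \cdot 1\right)^{2} = 0^{2} = 0$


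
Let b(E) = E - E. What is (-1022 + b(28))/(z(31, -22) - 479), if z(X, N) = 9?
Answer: 511/235 ≈ 2.1745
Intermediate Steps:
b(E) = 0
(-1022 + b(28))/(z(31, -22) - 479) = (-1022 + 0)/(9 - 479) = -1022/(-470) = -1022*(-1/470) = 511/235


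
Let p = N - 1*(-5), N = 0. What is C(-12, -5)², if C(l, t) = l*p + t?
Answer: 4225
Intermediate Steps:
p = 5 (p = 0 - 1*(-5) = 0 + 5 = 5)
C(l, t) = t + 5*l (C(l, t) = l*5 + t = 5*l + t = t + 5*l)
C(-12, -5)² = (-5 + 5*(-12))² = (-5 - 60)² = (-65)² = 4225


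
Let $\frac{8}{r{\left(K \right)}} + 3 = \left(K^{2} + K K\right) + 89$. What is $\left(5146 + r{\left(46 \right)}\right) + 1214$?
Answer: $\frac{13731244}{2159} \approx 6360.0$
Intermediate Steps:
$r{\left(K \right)} = \frac{8}{86 + 2 K^{2}}$ ($r{\left(K \right)} = \frac{8}{-3 + \left(\left(K^{2} + K K\right) + 89\right)} = \frac{8}{-3 + \left(\left(K^{2} + K^{2}\right) + 89\right)} = \frac{8}{-3 + \left(2 K^{2} + 89\right)} = \frac{8}{-3 + \left(89 + 2 K^{2}\right)} = \frac{8}{86 + 2 K^{2}}$)
$\left(5146 + r{\left(46 \right)}\right) + 1214 = \left(5146 + \frac{4}{43 + 46^{2}}\right) + 1214 = \left(5146 + \frac{4}{43 + 2116}\right) + 1214 = \left(5146 + \frac{4}{2159}\right) + 1214 = \frac{11110218}{2159} + 1214 = \frac{13731244}{2159}$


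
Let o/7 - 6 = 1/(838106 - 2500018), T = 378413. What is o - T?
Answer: -89831329337/237416 ≈ -3.7837e+5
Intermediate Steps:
o = 9971471/237416 (o = 42 + 7/(838106 - 2500018) = 42 + 7/(-1661912) = 42 + 7*(-1/1661912) = 42 - 1/237416 = 9971471/237416 ≈ 42.000)
o - T = 9971471/237416 - 1*378413 = 9971471/237416 - 378413 = -89831329337/237416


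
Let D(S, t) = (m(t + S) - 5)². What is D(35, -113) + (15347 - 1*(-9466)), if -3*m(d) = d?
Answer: 25254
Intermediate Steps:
m(d) = -d/3
D(S, t) = (-5 - S/3 - t/3)² (D(S, t) = (-(t + S)/3 - 5)² = (-(S + t)/3 - 5)² = ((-S/3 - t/3) - 5)² = (-5 - S/3 - t/3)²)
D(35, -113) + (15347 - 1*(-9466)) = (15 + 35 - 113)²/9 + (15347 - 1*(-9466)) = (⅑)*(-63)² + (15347 + 9466) = (⅑)*3969 + 24813 = 441 + 24813 = 25254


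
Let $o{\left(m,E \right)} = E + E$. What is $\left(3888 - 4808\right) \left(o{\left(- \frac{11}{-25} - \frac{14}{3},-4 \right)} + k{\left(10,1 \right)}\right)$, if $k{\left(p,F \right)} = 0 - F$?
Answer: $8280$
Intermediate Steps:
$k{\left(p,F \right)} = - F$
$o{\left(m,E \right)} = 2 E$
$\left(3888 - 4808\right) \left(o{\left(- \frac{11}{-25} - \frac{14}{3},-4 \right)} + k{\left(10,1 \right)}\right) = \left(3888 - 4808\right) \left(2 \left(-4\right) - 1\right) = - 920 \left(-8 - 1\right) = \left(-920\right) \left(-9\right) = 8280$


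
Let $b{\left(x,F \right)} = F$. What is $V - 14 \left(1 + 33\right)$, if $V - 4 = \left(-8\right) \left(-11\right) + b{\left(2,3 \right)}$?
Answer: $-381$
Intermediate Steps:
$V = 95$ ($V = 4 + \left(\left(-8\right) \left(-11\right) + 3\right) = 4 + \left(88 + 3\right) = 4 + 91 = 95$)
$V - 14 \left(1 + 33\right) = 95 - 14 \left(1 + 33\right) = 95 - 476 = -381$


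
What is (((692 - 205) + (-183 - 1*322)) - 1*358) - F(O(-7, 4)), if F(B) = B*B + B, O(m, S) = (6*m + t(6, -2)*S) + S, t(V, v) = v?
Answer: -2446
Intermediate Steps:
O(m, S) = -S + 6*m (O(m, S) = (6*m - 2*S) + S = (-2*S + 6*m) + S = -S + 6*m)
F(B) = B + B² (F(B) = B² + B = B + B²)
(((692 - 205) + (-183 - 1*322)) - 1*358) - F(O(-7, 4)) = (((692 - 205) + (-183 - 1*322)) - 1*358) - (-1*4 + 6*(-7))*(1 + (-1*4 + 6*(-7))) = ((487 + (-183 - 322)) - 358) - (-4 - 42)*(1 + (-4 - 42)) = ((487 - 505) - 358) - (-46)*(1 - 46) = (-18 - 358) - (-46)*(-45) = -376 - 1*2070 = -376 - 2070 = -2446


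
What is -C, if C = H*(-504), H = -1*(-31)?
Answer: 15624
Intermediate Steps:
H = 31
C = -15624 (C = 31*(-504) = -15624)
-C = -1*(-15624) = 15624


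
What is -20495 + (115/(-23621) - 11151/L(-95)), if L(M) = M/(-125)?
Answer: -686220955/19513 ≈ -35167.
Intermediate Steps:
L(M) = -M/125 (L(M) = M*(-1/125) = -M/125)
-20495 + (115/(-23621) - 11151/L(-95)) = -20495 + (115/(-23621) - 11151/((-1/125*(-95)))) = -20495 + (115*(-1/23621) - 11151/19/25) = -20495 + (-5/1027 - 11151*25/19) = -20495 + (-5/1027 - 278775/19) = -20495 - 286302020/19513 = -686220955/19513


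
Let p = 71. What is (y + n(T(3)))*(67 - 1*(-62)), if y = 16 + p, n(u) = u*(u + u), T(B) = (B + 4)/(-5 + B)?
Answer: 28767/2 ≈ 14384.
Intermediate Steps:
T(B) = (4 + B)/(-5 + B)
n(u) = 2*u**2 (n(u) = u*(2*u) = 2*u**2)
y = 87 (y = 16 + 71 = 87)
(y + n(T(3)))*(67 - 1*(-62)) = (87 + 2*((4 + 3)/(-5 + 3))**2)*(67 - 1*(-62)) = (87 + 2*(7/(-2))**2)*(67 + 62) = (87 + 2*(-1/2*7)**2)*129 = (87 + 2*(-7/2)**2)*129 = (87 + 2*(49/4))*129 = (87 + 49/2)*129 = (223/2)*129 = 28767/2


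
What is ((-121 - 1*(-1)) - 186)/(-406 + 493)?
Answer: -102/29 ≈ -3.5172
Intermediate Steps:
((-121 - 1*(-1)) - 186)/(-406 + 493) = ((-121 + 1) - 186)/87 = (-120 - 186)*(1/87) = -306*1/87 = -102/29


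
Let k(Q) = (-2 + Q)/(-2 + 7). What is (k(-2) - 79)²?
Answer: 159201/25 ≈ 6368.0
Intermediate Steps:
k(Q) = -⅖ + Q/5 (k(Q) = (-2 + Q)/5 = (-2 + Q)*(⅕) = -⅖ + Q/5)
(k(-2) - 79)² = ((-⅖ + (⅕)*(-2)) - 79)² = ((-⅖ - ⅖) - 79)² = (-⅘ - 79)² = (-399/5)² = 159201/25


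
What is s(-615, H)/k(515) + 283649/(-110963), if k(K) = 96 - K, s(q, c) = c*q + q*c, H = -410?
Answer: -56077489831/46493497 ≈ -1206.1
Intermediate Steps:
s(q, c) = 2*c*q (s(q, c) = c*q + c*q = 2*c*q)
s(-615, H)/k(515) + 283649/(-110963) = (2*(-410)*(-615))/(96 - 1*515) + 283649/(-110963) = 504300/(96 - 515) + 283649*(-1/110963) = 504300/(-419) - 283649/110963 = 504300*(-1/419) - 283649/110963 = -504300/419 - 283649/110963 = -56077489831/46493497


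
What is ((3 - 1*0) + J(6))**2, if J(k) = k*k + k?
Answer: 2025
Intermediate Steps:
J(k) = k + k**2 (J(k) = k**2 + k = k + k**2)
((3 - 1*0) + J(6))**2 = ((3 - 1*0) + 6*(1 + 6))**2 = ((3 + 0) + 6*7)**2 = (3 + 42)**2 = 45**2 = 2025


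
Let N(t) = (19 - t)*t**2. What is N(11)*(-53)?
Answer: -51304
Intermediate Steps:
N(t) = t**2*(19 - t)
N(11)*(-53) = (11**2*(19 - 1*11))*(-53) = (121*(19 - 11))*(-53) = (121*8)*(-53) = 968*(-53) = -51304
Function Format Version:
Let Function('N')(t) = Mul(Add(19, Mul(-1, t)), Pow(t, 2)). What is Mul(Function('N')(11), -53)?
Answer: -51304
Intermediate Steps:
Function('N')(t) = Mul(Pow(t, 2), Add(19, Mul(-1, t)))
Mul(Function('N')(11), -53) = Mul(Mul(Pow(11, 2), Add(19, Mul(-1, 11))), -53) = Mul(Mul(121, Add(19, -11)), -53) = Mul(Mul(121, 8), -53) = Mul(968, -53) = -51304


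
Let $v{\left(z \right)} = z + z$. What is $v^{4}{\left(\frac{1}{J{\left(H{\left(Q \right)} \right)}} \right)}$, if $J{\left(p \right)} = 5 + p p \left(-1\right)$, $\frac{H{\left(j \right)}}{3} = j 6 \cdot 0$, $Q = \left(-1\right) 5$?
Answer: $\frac{16}{625} \approx 0.0256$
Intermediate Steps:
$Q = -5$
$H{\left(j \right)} = 0$ ($H{\left(j \right)} = 3 j 6 \cdot 0 = 3 \cdot 6 j 0 = 3 \cdot 0 = 0$)
$J{\left(p \right)} = 5 - p^{2}$ ($J{\left(p \right)} = 5 + p^{2} \left(-1\right) = 5 - p^{2}$)
$v{\left(z \right)} = 2 z$
$v^{4}{\left(\frac{1}{J{\left(H{\left(Q \right)} \right)}} \right)} = \left(\frac{2}{5 - 0^{2}}\right)^{4} = \left(\frac{2}{5 - 0}\right)^{4} = \left(\frac{2}{5 + 0}\right)^{4} = \left(\frac{2}{5}\right)^{4} = \frac{16}{625}$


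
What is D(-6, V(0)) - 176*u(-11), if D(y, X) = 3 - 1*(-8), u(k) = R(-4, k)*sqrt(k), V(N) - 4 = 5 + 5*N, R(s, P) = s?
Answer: 11 + 704*I*sqrt(11) ≈ 11.0 + 2334.9*I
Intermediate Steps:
V(N) = 9 + 5*N (V(N) = 4 + (5 + 5*N) = 9 + 5*N)
u(k) = -4*sqrt(k)
D(y, X) = 11 (D(y, X) = 3 + 8 = 11)
D(-6, V(0)) - 176*u(-11) = 11 - (-704)*sqrt(-11) = 11 - (-704)*I*sqrt(11) = 11 + 704*I*sqrt(11)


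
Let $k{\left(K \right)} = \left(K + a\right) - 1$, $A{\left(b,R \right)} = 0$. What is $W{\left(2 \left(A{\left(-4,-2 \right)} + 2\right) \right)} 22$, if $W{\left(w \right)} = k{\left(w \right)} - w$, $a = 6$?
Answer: $110$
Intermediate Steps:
$k{\left(K \right)} = 5 + K$ ($k{\left(K \right)} = \left(K + 6\right) - 1 = \left(6 + K\right) - 1 = 5 + K$)
$W{\left(w \right)} = 5$ ($W{\left(w \right)} = \left(5 + w\right) - w = 5$)
$W{\left(2 \left(A{\left(-4,-2 \right)} + 2\right) \right)} 22 = 5 \cdot 22 = 110$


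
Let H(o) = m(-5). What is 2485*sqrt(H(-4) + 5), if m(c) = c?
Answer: 0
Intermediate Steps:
H(o) = -5
2485*sqrt(H(-4) + 5) = 2485*sqrt(-5 + 5) = 2485*sqrt(0) = 2485*0 = 0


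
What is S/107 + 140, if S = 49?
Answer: 15029/107 ≈ 140.46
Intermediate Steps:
S/107 + 140 = 49/107 + 140 = 15029/107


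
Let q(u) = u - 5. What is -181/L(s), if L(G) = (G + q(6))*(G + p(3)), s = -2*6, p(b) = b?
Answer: -181/99 ≈ -1.8283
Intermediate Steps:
q(u) = -5 + u
s = -12
L(G) = (1 + G)*(3 + G) (L(G) = (G + (-5 + 6))*(G + 3) = (G + 1)*(3 + G) = (1 + G)*(3 + G))
-181/L(s) = -181/(3 + (-12)² + 4*(-12)) = -181/(3 + 144 - 48) = -181/99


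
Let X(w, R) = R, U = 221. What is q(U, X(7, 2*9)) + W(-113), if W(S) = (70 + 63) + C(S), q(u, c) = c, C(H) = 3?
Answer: 154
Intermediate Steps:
W(S) = 136 (W(S) = (70 + 63) + 3 = 133 + 3 = 136)
q(U, X(7, 2*9)) + W(-113) = 2*9 + 136 = 18 + 136 = 154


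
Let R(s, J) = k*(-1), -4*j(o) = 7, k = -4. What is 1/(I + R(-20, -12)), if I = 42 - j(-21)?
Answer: 4/191 ≈ 0.020942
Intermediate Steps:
j(o) = -7/4 (j(o) = -¼*7 = -7/4)
R(s, J) = 4 (R(s, J) = -4*(-1) = 4)
I = 175/4 (I = 42 - 1*(-7/4) = 42 + 7/4 = 175/4 ≈ 43.750)
1/(I + R(-20, -12)) = 1/(175/4 + 4) = 1/(191/4) = 4/191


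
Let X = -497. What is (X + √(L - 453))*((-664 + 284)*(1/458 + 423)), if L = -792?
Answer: 18294396050/229 - 36809650*I*√1245/229 ≈ 7.9888e+7 - 5.6717e+6*I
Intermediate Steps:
(X + √(L - 453))*((-664 + 284)*(1/458 + 423)) = (-497 + √(-792 - 453))*((-664 + 284)*(1/458 + 423)) = (-497 + √(-1245))*(-380*(1/458 + 423)) = (-497 + I*√1245)*(-380*193735/458) = (-497 + I*√1245)*(-36809650/229) = 18294396050/229 - 36809650*I*√1245/229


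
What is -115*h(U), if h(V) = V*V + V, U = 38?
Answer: -170430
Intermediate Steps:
h(V) = V + V² (h(V) = V² + V = V + V²)
-115*h(U) = -4370*(1 + 38) = -4370*39 = -115*1482 = -170430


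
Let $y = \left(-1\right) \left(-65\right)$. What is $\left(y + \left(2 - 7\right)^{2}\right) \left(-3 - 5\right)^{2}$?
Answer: $5760$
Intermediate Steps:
$y = 65$
$\left(y + \left(2 - 7\right)^{2}\right) \left(-3 - 5\right)^{2} = \left(65 + \left(2 - 7\right)^{2}\right) \left(-3 - 5\right)^{2} = \left(65 + \left(2 - 7\right)^{2}\right) \left(-8\right)^{2} = \left(65 + \left(-5\right)^{2}\right) 64 = \left(65 + 25\right) 64 = 90 \cdot 64 = 5760$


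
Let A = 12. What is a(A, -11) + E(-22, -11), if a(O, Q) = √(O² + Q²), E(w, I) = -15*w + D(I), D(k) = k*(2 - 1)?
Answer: 319 + √265 ≈ 335.28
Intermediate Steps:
D(k) = k (D(k) = k*1 = k)
E(w, I) = I - 15*w (E(w, I) = -15*w + I = I - 15*w)
a(A, -11) + E(-22, -11) = √(12² + (-11)²) + (-11 - 15*(-22)) = √(144 + 121) + (-11 + 330) = √265 + 319 = 319 + √265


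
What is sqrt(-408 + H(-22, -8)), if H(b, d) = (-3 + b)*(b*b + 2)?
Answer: I*sqrt(12558) ≈ 112.06*I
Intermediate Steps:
H(b, d) = (-3 + b)*(2 + b**2) (H(b, d) = (-3 + b)*(b**2 + 2) = (-3 + b)*(2 + b**2))
sqrt(-408 + H(-22, -8)) = sqrt(-408 + (-6 + (-22)**3 - 3*(-22)**2 + 2*(-22))) = sqrt(-408 + (-6 - 10648 - 3*484 - 44)) = sqrt(-408 + (-6 - 10648 - 1452 - 44)) = sqrt(-408 - 12150) = sqrt(-12558) = I*sqrt(12558)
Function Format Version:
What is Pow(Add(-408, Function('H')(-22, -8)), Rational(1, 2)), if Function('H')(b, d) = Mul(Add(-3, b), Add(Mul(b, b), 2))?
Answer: Mul(I, Pow(12558, Rational(1, 2))) ≈ Mul(112.06, I)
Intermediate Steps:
Function('H')(b, d) = Mul(Add(-3, b), Add(2, Pow(b, 2))) (Function('H')(b, d) = Mul(Add(-3, b), Add(Pow(b, 2), 2)) = Mul(Add(-3, b), Add(2, Pow(b, 2))))
Pow(Add(-408, Function('H')(-22, -8)), Rational(1, 2)) = Pow(Add(-408, Add(-6, Pow(-22, 3), Mul(-3, Pow(-22, 2)), Mul(2, -22))), Rational(1, 2)) = Pow(Add(-408, Add(-6, -10648, Mul(-3, 484), -44)), Rational(1, 2)) = Pow(Add(-408, Add(-6, -10648, -1452, -44)), Rational(1, 2)) = Pow(Add(-408, -12150), Rational(1, 2)) = Pow(-12558, Rational(1, 2)) = Mul(I, Pow(12558, Rational(1, 2)))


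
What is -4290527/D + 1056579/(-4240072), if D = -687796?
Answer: 4366358147015/729076140328 ≈ 5.9889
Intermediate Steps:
-4290527/D + 1056579/(-4240072) = -4290527/(-687796) + 1056579/(-4240072) = -4290527*(-1/687796) + 1056579*(-1/4240072) = 4290527/687796 - 1056579/4240072 = 4366358147015/729076140328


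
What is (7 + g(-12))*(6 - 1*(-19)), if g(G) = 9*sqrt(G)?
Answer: 175 + 450*I*sqrt(3) ≈ 175.0 + 779.42*I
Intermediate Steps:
(7 + g(-12))*(6 - 1*(-19)) = (7 + 9*sqrt(-12))*(6 - 1*(-19)) = (7 + 9*(2*I*sqrt(3)))*(6 + 19) = (7 + 18*I*sqrt(3))*25 = 175 + 450*I*sqrt(3)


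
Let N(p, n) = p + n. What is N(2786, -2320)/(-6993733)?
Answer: -466/6993733 ≈ -6.6631e-5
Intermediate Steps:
N(p, n) = n + p
N(2786, -2320)/(-6993733) = (-2320 + 2786)/(-6993733) = 466*(-1/6993733) = -466/6993733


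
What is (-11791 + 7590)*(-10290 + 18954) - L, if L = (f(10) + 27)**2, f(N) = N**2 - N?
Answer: -36411153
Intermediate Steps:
L = 13689 (L = (10*(-1 + 10) + 27)**2 = (10*9 + 27)**2 = (90 + 27)**2 = 117**2 = 13689)
(-11791 + 7590)*(-10290 + 18954) - L = (-11791 + 7590)*(-10290 + 18954) - 1*13689 = -4201*8664 - 13689 = -36397464 - 13689 = -36411153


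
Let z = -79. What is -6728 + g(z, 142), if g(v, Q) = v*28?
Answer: -8940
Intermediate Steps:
g(v, Q) = 28*v
-6728 + g(z, 142) = -6728 + 28*(-79) = -6728 - 2212 = -8940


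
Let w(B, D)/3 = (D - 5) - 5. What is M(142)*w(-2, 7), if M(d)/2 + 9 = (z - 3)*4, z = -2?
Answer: 522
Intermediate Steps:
w(B, D) = -30 + 3*D (w(B, D) = 3*((D - 5) - 5) = 3*((-5 + D) - 5) = 3*(-10 + D) = -30 + 3*D)
M(d) = -58 (M(d) = -18 + 2*((-2 - 3)*4) = -18 + 2*(-5*4) = -18 + 2*(-20) = -18 - 40 = -58)
M(142)*w(-2, 7) = -58*(-30 + 3*7) = -58*(-30 + 21) = -58*(-9) = 522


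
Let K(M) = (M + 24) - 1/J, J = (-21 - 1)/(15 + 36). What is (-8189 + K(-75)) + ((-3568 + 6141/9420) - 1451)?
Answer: -457863273/34540 ≈ -13256.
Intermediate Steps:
J = -22/51 ≈ -0.43137
K(M) = 579/22 + M (K(M) = (M + 24) - 1/(-22/51) = (24 + M) - 1*(-51/22) = (24 + M) + 51/22 = 579/22 + M)
(-8189 + K(-75)) + ((-3568 + 6141/9420) - 1451) = (-8189 + (579/22 - 75)) + ((-3568 + 6141/9420) - 1451) = (-8189 - 1071/22) + ((-3568 + 6141*(1/9420)) - 1451) = -181229/22 + ((-3568 + 2047/3140) - 1451) = -181229/22 + (-11201473/3140 - 1451) = -181229/22 - 15757613/3140 = -457863273/34540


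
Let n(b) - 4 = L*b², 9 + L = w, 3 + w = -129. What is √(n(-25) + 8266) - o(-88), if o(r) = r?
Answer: 88 + I*√79855 ≈ 88.0 + 282.59*I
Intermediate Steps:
w = -132 (w = -3 - 129 = -132)
L = -141 (L = -9 - 132 = -141)
n(b) = 4 - 141*b²
√(n(-25) + 8266) - o(-88) = √((4 - 141*(-25)²) + 8266) - 1*(-88) = √((4 - 141*625) + 8266) + 88 = √((4 - 88125) + 8266) + 88 = √(-88121 + 8266) + 88 = √(-79855) + 88 = I*√79855 + 88 = 88 + I*√79855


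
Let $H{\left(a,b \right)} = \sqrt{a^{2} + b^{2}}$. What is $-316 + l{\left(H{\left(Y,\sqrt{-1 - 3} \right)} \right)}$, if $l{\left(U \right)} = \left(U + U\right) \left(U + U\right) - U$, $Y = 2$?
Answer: $-316$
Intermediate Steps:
$l{\left(U \right)} = - U + 4 U^{2}$ ($l{\left(U \right)} = 2 U 2 U - U = 4 U^{2} - U = - U + 4 U^{2}$)
$-316 + l{\left(H{\left(Y,\sqrt{-1 - 3} \right)} \right)} = -316 + \sqrt{2^{2} + \left(\sqrt{-1 - 3}\right)^{2}} \left(-1 + 4 \sqrt{2^{2} + \left(\sqrt{-1 - 3}\right)^{2}}\right) = -316 + \sqrt{4 + \left(\sqrt{-4}\right)^{2}} \left(-1 + 4 \sqrt{4 + \left(\sqrt{-4}\right)^{2}}\right) = -316 + \sqrt{4 + \left(2 i\right)^{2}} \left(-1 + 4 \sqrt{4 + \left(2 i\right)^{2}}\right) = -316 + \sqrt{4 - 4} \left(-1 + 4 \sqrt{4 - 4}\right) = -316 + \sqrt{0} \left(-1 + 4 \sqrt{0}\right) = -316 + 0 \left(-1 + 4 \cdot 0\right) = -316 + 0 \left(-1 + 0\right) = -316 + 0 \left(-1\right) = -316 + 0 = -316$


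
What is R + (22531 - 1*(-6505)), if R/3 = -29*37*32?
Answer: -73972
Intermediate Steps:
R = -103008 (R = 3*(-29*37*32) = 3*(-1073*32) = 3*(-34336) = -103008)
R + (22531 - 1*(-6505)) = -103008 + (22531 - 1*(-6505)) = -103008 + (22531 + 6505) = -103008 + 29036 = -73972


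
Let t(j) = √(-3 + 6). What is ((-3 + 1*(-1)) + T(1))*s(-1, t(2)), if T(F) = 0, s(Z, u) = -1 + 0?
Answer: 4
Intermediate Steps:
t(j) = √3
s(Z, u) = -1
((-3 + 1*(-1)) + T(1))*s(-1, t(2)) = ((-3 + 1*(-1)) + 0)*(-1) = ((-3 - 1) + 0)*(-1) = (-4 + 0)*(-1) = -4*(-1) = 4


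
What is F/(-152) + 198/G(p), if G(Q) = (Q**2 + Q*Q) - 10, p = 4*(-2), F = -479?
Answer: 43309/8968 ≈ 4.8293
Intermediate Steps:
p = -8
G(Q) = -10 + 2*Q**2 (G(Q) = (Q**2 + Q**2) - 10 = 2*Q**2 - 10 = -10 + 2*Q**2)
F/(-152) + 198/G(p) = -479/(-152) + 198/(-10 + 2*(-8)**2) = -479*(-1/152) + 198/(-10 + 2*64) = 479/152 + 198/(-10 + 128) = 479/152 + 198/118 = 479/152 + 198*(1/118) = 479/152 + 99/59 = 43309/8968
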